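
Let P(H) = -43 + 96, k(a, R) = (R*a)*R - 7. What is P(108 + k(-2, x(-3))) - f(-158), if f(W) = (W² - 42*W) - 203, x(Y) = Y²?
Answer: -31344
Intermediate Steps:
k(a, R) = -7 + a*R² (k(a, R) = a*R² - 7 = -7 + a*R²)
f(W) = -203 + W² - 42*W
P(H) = 53
P(108 + k(-2, x(-3))) - f(-158) = 53 - (-203 + (-158)² - 42*(-158)) = 53 - (-203 + 24964 + 6636) = 53 - 1*31397 = 53 - 31397 = -31344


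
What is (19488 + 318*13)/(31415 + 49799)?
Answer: 11811/40607 ≈ 0.29086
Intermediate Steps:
(19488 + 318*13)/(31415 + 49799) = (19488 + 4134)/81214 = 23622*(1/81214) = 11811/40607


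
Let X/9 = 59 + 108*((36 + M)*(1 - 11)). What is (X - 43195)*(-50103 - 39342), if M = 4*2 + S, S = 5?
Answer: 46416946080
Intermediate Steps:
M = 13 (M = 4*2 + 5 = 8 + 5 = 13)
X = -475749 (X = 9*(59 + 108*((36 + 13)*(1 - 11))) = 9*(59 + 108*(49*(-10))) = 9*(59 + 108*(-490)) = 9*(59 - 52920) = 9*(-52861) = -475749)
(X - 43195)*(-50103 - 39342) = (-475749 - 43195)*(-50103 - 39342) = -518944*(-89445) = 46416946080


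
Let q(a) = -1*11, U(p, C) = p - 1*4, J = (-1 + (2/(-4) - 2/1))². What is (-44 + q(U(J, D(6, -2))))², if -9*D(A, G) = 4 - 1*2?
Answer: 3025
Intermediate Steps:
D(A, G) = -2/9 (D(A, G) = -(4 - 1*2)/9 = -(4 - 2)/9 = -⅑*2 = -2/9)
J = 49/4 (J = (-1 + (2*(-¼) - 2*1))² = (-1 + (-½ - 2))² = (-1 - 5/2)² = (-7/2)² = 49/4 ≈ 12.250)
U(p, C) = -4 + p (U(p, C) = p - 4 = -4 + p)
q(a) = -11
(-44 + q(U(J, D(6, -2))))² = (-44 - 11)² = (-55)² = 3025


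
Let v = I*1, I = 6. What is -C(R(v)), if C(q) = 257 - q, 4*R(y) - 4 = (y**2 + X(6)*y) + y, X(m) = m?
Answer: -473/2 ≈ -236.50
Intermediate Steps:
v = 6 (v = 6*1 = 6)
R(y) = 1 + y**2/4 + 7*y/4 (R(y) = 1 + ((y**2 + 6*y) + y)/4 = 1 + (y**2 + 7*y)/4 = 1 + (y**2/4 + 7*y/4) = 1 + y**2/4 + 7*y/4)
-C(R(v)) = -(257 - (1 + (1/4)*6**2 + (7/4)*6)) = -(257 - (1 + (1/4)*36 + 21/2)) = -(257 - (1 + 9 + 21/2)) = -(257 - 1*41/2) = -(257 - 41/2) = -1*473/2 = -473/2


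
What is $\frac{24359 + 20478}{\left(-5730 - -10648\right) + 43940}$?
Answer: $\frac{44837}{48858} \approx 0.9177$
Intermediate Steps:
$\frac{24359 + 20478}{\left(-5730 - -10648\right) + 43940} = \frac{44837}{\left(-5730 + 10648\right) + 43940} = \frac{44837}{4918 + 43940} = \frac{44837}{48858}$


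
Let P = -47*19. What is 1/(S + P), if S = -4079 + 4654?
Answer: -1/318 ≈ -0.0031447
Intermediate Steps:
S = 575
P = -893
1/(S + P) = 1/(575 - 893) = 1/(-318) = -1/318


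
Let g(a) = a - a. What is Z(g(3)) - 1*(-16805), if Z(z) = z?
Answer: 16805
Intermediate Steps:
g(a) = 0
Z(g(3)) - 1*(-16805) = 0 - 1*(-16805) = 0 + 16805 = 16805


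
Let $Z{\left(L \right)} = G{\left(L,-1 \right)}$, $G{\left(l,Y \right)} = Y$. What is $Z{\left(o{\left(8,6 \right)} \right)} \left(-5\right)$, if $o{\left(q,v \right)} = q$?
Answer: $5$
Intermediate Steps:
$Z{\left(L \right)} = -1$
$Z{\left(o{\left(8,6 \right)} \right)} \left(-5\right) = \left(-1\right) \left(-5\right) = 5$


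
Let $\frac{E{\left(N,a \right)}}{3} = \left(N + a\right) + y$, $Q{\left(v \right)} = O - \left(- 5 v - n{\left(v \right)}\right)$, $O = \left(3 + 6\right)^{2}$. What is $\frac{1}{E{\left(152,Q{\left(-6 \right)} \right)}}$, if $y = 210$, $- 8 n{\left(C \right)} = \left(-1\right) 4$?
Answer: $\frac{2}{2481} \approx 0.00080613$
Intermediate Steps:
$n{\left(C \right)} = \frac{1}{2}$ ($n{\left(C \right)} = - \frac{\left(-1\right) 4}{8} = \left(- \frac{1}{8}\right) \left(-4\right) = \frac{1}{2}$)
$O = 81$ ($O = 9^{2} = 81$)
$Q{\left(v \right)} = \frac{163}{2} + 5 v$ ($Q{\left(v \right)} = 81 - \left(- 5 v - \frac{1}{2}\right) = 81 - \left(- \frac{1}{2} - 5 v\right) = 81 + \left(\frac{1}{2} + 5 v\right) = \frac{163}{2} + 5 v$)
$E{\left(N,a \right)} = 630 + 3 N + 3 a$ ($E{\left(N,a \right)} = 3 \left(\left(N + a\right) + 210\right) = 3 \left(210 + N + a\right) = 630 + 3 N + 3 a$)
$\frac{1}{E{\left(152,Q{\left(-6 \right)} \right)}} = \frac{1}{630 + 3 \cdot 152 + 3 \left(\frac{163}{2} + 5 \left(-6\right)\right)} = \frac{1}{630 + 456 + 3 \left(\frac{163}{2} - 30\right)} = \frac{1}{630 + 456 + 3 \cdot \frac{103}{2}} = \frac{1}{630 + 456 + \frac{309}{2}} = \frac{1}{\frac{2481}{2}} = \frac{2}{2481}$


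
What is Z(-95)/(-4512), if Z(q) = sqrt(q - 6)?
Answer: -I*sqrt(101)/4512 ≈ -0.0022274*I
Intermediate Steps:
Z(q) = sqrt(-6 + q)
Z(-95)/(-4512) = sqrt(-6 - 95)/(-4512) = sqrt(-101)*(-1/4512) = (I*sqrt(101))*(-1/4512) = -I*sqrt(101)/4512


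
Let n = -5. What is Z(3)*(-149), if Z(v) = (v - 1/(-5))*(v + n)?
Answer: 4768/5 ≈ 953.60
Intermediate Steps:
Z(v) = (-5 + v)*(⅕ + v) (Z(v) = (v - 1/(-5))*(v - 5) = (v - 1*(-⅕))*(-5 + v) = (v + ⅕)*(-5 + v) = (⅕ + v)*(-5 + v) = (-5 + v)*(⅕ + v))
Z(3)*(-149) = (-1 + 3² - 24/5*3)*(-149) = (-1 + 9 - 72/5)*(-149) = -32/5*(-149) = 4768/5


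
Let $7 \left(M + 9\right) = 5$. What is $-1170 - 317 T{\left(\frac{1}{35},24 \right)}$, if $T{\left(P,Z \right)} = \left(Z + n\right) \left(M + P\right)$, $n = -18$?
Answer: $\frac{508728}{35} \approx 14535.0$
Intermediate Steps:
$M = - \frac{58}{7}$ ($M = -9 + \frac{1}{7} \cdot 5 = -9 + \frac{5}{7} = - \frac{58}{7} \approx -8.2857$)
$T{\left(P,Z \right)} = \left(-18 + Z\right) \left(- \frac{58}{7} + P\right)$ ($T{\left(P,Z \right)} = \left(Z - 18\right) \left(- \frac{58}{7} + P\right) = \left(-18 + Z\right) \left(- \frac{58}{7} + P\right)$)
$-1170 - 317 T{\left(\frac{1}{35},24 \right)} = -1170 - 317 \left(\frac{1044}{7} - \frac{18}{35} - \frac{1392}{7} + \frac{1}{35} \cdot 24\right) = -1170 - 317 \left(\frac{1044}{7} - \frac{18}{35} - \frac{1392}{7} + \frac{24}{35}\right) = -1170 - - \frac{549678}{35} = -1170 + \frac{549678}{35} = \frac{508728}{35}$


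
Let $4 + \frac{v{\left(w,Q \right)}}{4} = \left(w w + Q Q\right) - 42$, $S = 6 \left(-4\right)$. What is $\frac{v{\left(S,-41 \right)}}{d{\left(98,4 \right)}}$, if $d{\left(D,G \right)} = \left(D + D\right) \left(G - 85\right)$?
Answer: $- \frac{737}{1323} \approx -0.55707$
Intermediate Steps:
$d{\left(D,G \right)} = 2 D \left(-85 + G\right)$
$S = -24$
$v{\left(w,Q \right)} = -184 + 4 Q^{2} + 4 w^{2}$ ($v{\left(w,Q \right)} = -16 + 4 \left(\left(w w + Q Q\right) - 42\right) = -16 + 4 \left(\left(w^{2} + Q^{2}\right) - 42\right) = -16 + 4 \left(\left(Q^{2} + w^{2}\right) - 42\right) = -16 + 4 \left(-42 + Q^{2} + w^{2}\right) = -16 + \left(-168 + 4 Q^{2} + 4 w^{2}\right) = -184 + 4 Q^{2} + 4 w^{2}$)
$\frac{v{\left(S,-41 \right)}}{d{\left(98,4 \right)}} = \frac{-184 + 4 \left(-41\right)^{2} + 4 \left(-24\right)^{2}}{2 \cdot 98 \left(-85 + 4\right)} = \frac{-184 + 4 \cdot 1681 + 4 \cdot 576}{2 \cdot 98 \left(-81\right)} = \frac{-184 + 6724 + 2304}{-15876} = 8844 \left(- \frac{1}{15876}\right) = - \frac{737}{1323}$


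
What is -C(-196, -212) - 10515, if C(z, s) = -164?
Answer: -10351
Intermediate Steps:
-C(-196, -212) - 10515 = -1*(-164) - 10515 = 164 - 10515 = -10351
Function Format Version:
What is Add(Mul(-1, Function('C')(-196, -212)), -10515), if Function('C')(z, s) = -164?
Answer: -10351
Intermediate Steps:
Add(Mul(-1, Function('C')(-196, -212)), -10515) = Add(Mul(-1, -164), -10515) = Add(164, -10515) = -10351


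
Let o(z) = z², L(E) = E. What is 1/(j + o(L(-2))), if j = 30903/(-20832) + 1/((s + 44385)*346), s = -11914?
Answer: 39007801952/98165518897 ≈ 0.39737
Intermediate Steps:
j = -57865688911/39007801952 (j = 30903/(-20832) + 1/((-11914 + 44385)*346) = 30903*(-1/20832) + (1/346)/32471 = -10301/6944 + (1/32471)*(1/346) = -10301/6944 + 1/11234966 = -57865688911/39007801952 ≈ -1.4834)
1/(j + o(L(-2))) = 1/(-57865688911/39007801952 + (-2)²) = 1/(-57865688911/39007801952 + 4) = 1/(98165518897/39007801952) = 39007801952/98165518897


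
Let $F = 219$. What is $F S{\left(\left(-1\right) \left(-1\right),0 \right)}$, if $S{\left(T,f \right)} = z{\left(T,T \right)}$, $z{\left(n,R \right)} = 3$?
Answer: $657$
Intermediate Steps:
$S{\left(T,f \right)} = 3$
$F S{\left(\left(-1\right) \left(-1\right),0 \right)} = 219 \cdot 3 = 657$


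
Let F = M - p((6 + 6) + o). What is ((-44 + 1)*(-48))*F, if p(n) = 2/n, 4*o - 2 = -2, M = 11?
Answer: 22360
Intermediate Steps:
o = 0 (o = 1/2 + (1/4)*(-2) = 1/2 - 1/2 = 0)
F = 65/6 (F = 11 - 2/((6 + 6) + 0) = 11 - 2/(12 + 0) = 11 - 2/12 = 11 - 1*1/6 = 11 - 1/6 = 65/6 ≈ 10.833)
((-44 + 1)*(-48))*F = ((-44 + 1)*(-48))*(65/6) = -43*(-48)*(65/6) = 2064*(65/6) = 22360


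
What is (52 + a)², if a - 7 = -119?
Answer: 3600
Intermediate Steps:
a = -112 (a = 7 - 119 = -112)
(52 + a)² = (52 - 112)² = (-60)² = 3600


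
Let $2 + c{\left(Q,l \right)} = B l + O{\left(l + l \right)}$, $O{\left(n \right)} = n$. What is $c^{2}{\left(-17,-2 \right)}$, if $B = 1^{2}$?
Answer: $64$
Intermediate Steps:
$B = 1$
$c{\left(Q,l \right)} = -2 + 3 l$ ($c{\left(Q,l \right)} = -2 + \left(1 l + \left(l + l\right)\right) = -2 + \left(l + 2 l\right) = -2 + 3 l$)
$c^{2}{\left(-17,-2 \right)} = \left(-2 + 3 \left(-2\right)\right)^{2} = \left(-2 - 6\right)^{2} = \left(-8\right)^{2} = 64$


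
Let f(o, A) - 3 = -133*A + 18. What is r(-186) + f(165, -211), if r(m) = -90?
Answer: 27994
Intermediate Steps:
f(o, A) = 21 - 133*A (f(o, A) = 3 + (-133*A + 18) = 3 + (18 - 133*A) = 21 - 133*A)
r(-186) + f(165, -211) = -90 + (21 - 133*(-211)) = -90 + (21 + 28063) = -90 + 28084 = 27994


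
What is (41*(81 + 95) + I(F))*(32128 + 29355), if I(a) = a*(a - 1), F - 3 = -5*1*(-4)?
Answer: 474771726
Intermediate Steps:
F = 23 (F = 3 - 5*1*(-4) = 3 - 5*(-4) = 3 + 20 = 23)
I(a) = a*(-1 + a)
(41*(81 + 95) + I(F))*(32128 + 29355) = (41*(81 + 95) + 23*(-1 + 23))*(32128 + 29355) = (41*176 + 23*22)*61483 = (7216 + 506)*61483 = 7722*61483 = 474771726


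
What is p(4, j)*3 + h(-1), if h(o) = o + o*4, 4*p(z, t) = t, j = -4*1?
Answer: -8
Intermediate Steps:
j = -4
p(z, t) = t/4
h(o) = 5*o (h(o) = o + 4*o = 5*o)
p(4, j)*3 + h(-1) = ((¼)*(-4))*3 + 5*(-1) = -1*3 - 5 = -3 - 5 = -8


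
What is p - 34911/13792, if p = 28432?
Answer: 909743/32 ≈ 28429.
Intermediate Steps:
p - 34911/13792 = 28432 - 34911/13792 = 28432 - 1*81/32 = 28432 - 81/32 = 909743/32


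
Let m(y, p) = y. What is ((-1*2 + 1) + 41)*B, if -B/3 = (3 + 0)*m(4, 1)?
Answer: -1440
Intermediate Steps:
B = -36 (B = -3*(3 + 0)*4 = -9*4 = -3*12 = -36)
((-1*2 + 1) + 41)*B = ((-1*2 + 1) + 41)*(-36) = ((-2 + 1) + 41)*(-36) = (-1 + 41)*(-36) = 40*(-36) = -1440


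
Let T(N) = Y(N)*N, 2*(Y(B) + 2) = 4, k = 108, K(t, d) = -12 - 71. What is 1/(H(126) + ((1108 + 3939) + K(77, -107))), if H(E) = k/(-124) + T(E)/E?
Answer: 31/153857 ≈ 0.00020149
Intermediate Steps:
K(t, d) = -83
Y(B) = 0 (Y(B) = -2 + (½)*4 = -2 + 2 = 0)
T(N) = 0 (T(N) = 0*N = 0)
H(E) = -27/31 (H(E) = 108/(-124) + 0/E = 108*(-1/124) + 0 = -27/31 + 0 = -27/31)
1/(H(126) + ((1108 + 3939) + K(77, -107))) = 1/(-27/31 + ((1108 + 3939) - 83)) = 1/(-27/31 + (5047 - 83)) = 1/(-27/31 + 4964) = 1/(153857/31) = 31/153857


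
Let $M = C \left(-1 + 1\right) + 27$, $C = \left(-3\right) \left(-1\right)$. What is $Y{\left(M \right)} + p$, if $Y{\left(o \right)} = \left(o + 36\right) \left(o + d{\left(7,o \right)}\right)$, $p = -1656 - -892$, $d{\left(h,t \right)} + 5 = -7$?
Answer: $181$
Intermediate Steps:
$C = 3$
$d{\left(h,t \right)} = -12$ ($d{\left(h,t \right)} = -5 - 7 = -12$)
$p = -764$ ($p = -1656 + 892 = -764$)
$M = 27$ ($M = 3 \left(-1 + 1\right) + 27 = 3 \cdot 0 + 27 = 0 + 27 = 27$)
$Y{\left(o \right)} = \left(-12 + o\right) \left(36 + o\right)$ ($Y{\left(o \right)} = \left(o + 36\right) \left(o - 12\right) = \left(36 + o\right) \left(-12 + o\right) = \left(-12 + o\right) \left(36 + o\right)$)
$Y{\left(M \right)} + p = \left(-432 + 27^{2} + 24 \cdot 27\right) - 764 = \left(-432 + 729 + 648\right) - 764 = 945 - 764 = 181$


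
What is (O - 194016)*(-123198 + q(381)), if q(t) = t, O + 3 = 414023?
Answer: -27020231268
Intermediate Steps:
O = 414020 (O = -3 + 414023 = 414020)
(O - 194016)*(-123198 + q(381)) = (414020 - 194016)*(-123198 + 381) = 220004*(-122817) = -27020231268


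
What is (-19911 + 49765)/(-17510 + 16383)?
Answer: -1298/49 ≈ -26.490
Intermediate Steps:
(-19911 + 49765)/(-17510 + 16383) = 29854/(-1127) = 29854*(-1/1127) = -1298/49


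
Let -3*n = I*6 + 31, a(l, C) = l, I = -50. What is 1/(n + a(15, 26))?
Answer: 3/314 ≈ 0.0095541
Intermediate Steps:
n = 269/3 (n = -(-50*6 + 31)/3 = -(-300 + 31)/3 = -⅓*(-269) = 269/3 ≈ 89.667)
1/(n + a(15, 26)) = 1/(269/3 + 15) = 1/(314/3) = 3/314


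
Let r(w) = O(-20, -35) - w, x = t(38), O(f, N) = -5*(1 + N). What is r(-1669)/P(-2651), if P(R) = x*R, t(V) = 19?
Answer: -1839/50369 ≈ -0.036511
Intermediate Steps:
O(f, N) = -5 - 5*N
x = 19
r(w) = 170 - w (r(w) = (-5 - 5*(-35)) - w = (-5 + 175) - w = 170 - w)
P(R) = 19*R
r(-1669)/P(-2651) = (170 - 1*(-1669))/((19*(-2651))) = (170 + 1669)/(-50369) = 1839*(-1/50369) = -1839/50369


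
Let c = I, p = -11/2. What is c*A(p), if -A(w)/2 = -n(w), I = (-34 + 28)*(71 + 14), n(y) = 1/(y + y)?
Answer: 1020/11 ≈ 92.727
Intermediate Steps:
n(y) = 1/(2*y)
p = -11/2 (p = -11*1/2 = -11/2 ≈ -5.5000)
I = -510 (I = -6*85 = -510)
c = -510
A(w) = 1/w (A(w) = -(-2)*1/(2*w) = -(-1)/w = 1/w)
c*A(p) = -510/(-11/2) = -510*(-2/11) = 1020/11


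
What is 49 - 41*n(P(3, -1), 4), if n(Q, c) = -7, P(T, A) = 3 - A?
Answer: 336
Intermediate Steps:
49 - 41*n(P(3, -1), 4) = 49 - 41*(-7) = 49 + 287 = 336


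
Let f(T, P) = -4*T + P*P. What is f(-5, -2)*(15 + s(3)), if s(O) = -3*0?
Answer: 360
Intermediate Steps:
f(T, P) = P**2 - 4*T (f(T, P) = -4*T + P**2 = P**2 - 4*T)
s(O) = 0
f(-5, -2)*(15 + s(3)) = ((-2)**2 - 4*(-5))*(15 + 0) = (4 + 20)*15 = 24*15 = 360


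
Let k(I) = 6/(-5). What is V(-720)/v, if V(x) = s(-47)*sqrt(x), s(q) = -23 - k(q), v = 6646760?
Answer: -327*I*sqrt(5)/8308450 ≈ -8.8006e-5*I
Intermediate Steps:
k(I) = -6/5 (k(I) = 6*(-1/5) = -6/5)
s(q) = -109/5 (s(q) = -23 - 1*(-6/5) = -23 + 6/5 = -109/5)
V(x) = -109*sqrt(x)/5
V(-720)/v = -1308*I*sqrt(5)/5/6646760 = -1308*I*sqrt(5)/5*(1/6646760) = -327*I*sqrt(5)/8308450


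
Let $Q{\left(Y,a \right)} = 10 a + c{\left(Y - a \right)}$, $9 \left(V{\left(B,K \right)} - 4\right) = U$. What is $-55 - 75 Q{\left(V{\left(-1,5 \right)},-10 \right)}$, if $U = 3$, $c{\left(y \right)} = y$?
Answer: $6370$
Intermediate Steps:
$V{\left(B,K \right)} = \frac{13}{3}$ ($V{\left(B,K \right)} = 4 + \frac{1}{9} \cdot 3 = 4 + \frac{1}{3} = \frac{13}{3}$)
$Q{\left(Y,a \right)} = Y + 9 a$ ($Q{\left(Y,a \right)} = 10 a + \left(Y - a\right) = Y + 9 a$)
$-55 - 75 Q{\left(V{\left(-1,5 \right)},-10 \right)} = -55 - 75 \left(\frac{13}{3} + 9 \left(-10\right)\right) = -55 - 75 \left(\frac{13}{3} - 90\right) = -55 - -6425 = -55 + 6425 = 6370$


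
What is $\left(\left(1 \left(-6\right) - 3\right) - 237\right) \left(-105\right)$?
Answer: $25830$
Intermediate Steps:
$\left(\left(1 \left(-6\right) - 3\right) - 237\right) \left(-105\right) = \left(\left(-6 - 3\right) - 237\right) \left(-105\right) = \left(-9 - 237\right) \left(-105\right) = \left(-246\right) \left(-105\right) = 25830$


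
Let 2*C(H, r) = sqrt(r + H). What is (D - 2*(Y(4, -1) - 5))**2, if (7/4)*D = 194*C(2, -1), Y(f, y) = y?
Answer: 222784/49 ≈ 4546.6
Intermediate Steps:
C(H, r) = sqrt(H + r)/2 (C(H, r) = sqrt(r + H)/2 = sqrt(H + r)/2)
D = 388/7 (D = 4*(194*(sqrt(2 - 1)/2))/7 = 4*(194*(sqrt(1)/2))/7 = 4*(194*((1/2)*1))/7 = 4*(194*(1/2))/7 = (4/7)*97 = 388/7 ≈ 55.429)
(D - 2*(Y(4, -1) - 5))**2 = (388/7 - 2*(-1 - 5))**2 = (388/7 - 2*(-6))**2 = (388/7 + 12)**2 = (472/7)**2 = 222784/49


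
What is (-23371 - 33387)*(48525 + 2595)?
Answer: -2901468960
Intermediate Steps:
(-23371 - 33387)*(48525 + 2595) = -56758*51120 = -2901468960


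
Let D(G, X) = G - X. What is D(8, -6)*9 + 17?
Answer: 143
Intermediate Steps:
D(8, -6)*9 + 17 = (8 - 1*(-6))*9 + 17 = (8 + 6)*9 + 17 = 14*9 + 17 = 126 + 17 = 143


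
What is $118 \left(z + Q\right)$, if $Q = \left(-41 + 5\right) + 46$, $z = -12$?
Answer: $-236$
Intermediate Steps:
$Q = 10$ ($Q = -36 + 46 = 10$)
$118 \left(z + Q\right) = 118 \left(-12 + 10\right) = 118 \left(-2\right) = -236$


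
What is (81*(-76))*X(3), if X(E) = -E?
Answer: 18468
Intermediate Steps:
(81*(-76))*X(3) = (81*(-76))*(-1*3) = -6156*(-3) = 18468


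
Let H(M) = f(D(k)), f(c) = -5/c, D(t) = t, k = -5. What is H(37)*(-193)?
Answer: -193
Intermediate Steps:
H(M) = 1 (H(M) = -5/(-5) = -5*(-⅕) = 1)
H(37)*(-193) = 1*(-193) = -193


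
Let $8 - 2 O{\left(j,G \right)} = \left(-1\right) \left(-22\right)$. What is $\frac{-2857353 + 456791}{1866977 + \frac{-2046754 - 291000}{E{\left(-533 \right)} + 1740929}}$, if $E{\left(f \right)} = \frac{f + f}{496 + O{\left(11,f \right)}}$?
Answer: $- \frac{2043630154026830}{1589381049039349} \approx -1.2858$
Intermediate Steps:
$O{\left(j,G \right)} = -7$ ($O{\left(j,G \right)} = 4 - \frac{\left(-1\right) \left(-22\right)}{2} = 4 - 11 = -7$)
$E{\left(f \right)} = \frac{2 f}{489}$ ($E{\left(f \right)} = \frac{f + f}{496 - 7} = \frac{2 f}{489}$)
$\frac{-2857353 + 456791}{1866977 + \frac{-2046754 - 291000}{E{\left(-533 \right)} + 1740929}} = \frac{-2857353 + 456791}{1866977 + \frac{-2046754 - 291000}{\frac{2}{489} \left(-533\right) + 1740929}} = - \frac{2400562}{1866977 - \frac{2337754}{- \frac{1066}{489} + 1740929}} = - \frac{2400562}{1866977 - \frac{2337754}{\frac{851313215}{489}}} = - \frac{2400562}{1866977 - \frac{1143161706}{851313215}} = - \frac{2400562}{\frac{1589381049039349}{851313215}} = \left(-2400562\right) \frac{851313215}{1589381049039349} = - \frac{2043630154026830}{1589381049039349}$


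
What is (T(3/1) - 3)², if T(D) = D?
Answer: 0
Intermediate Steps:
(T(3/1) - 3)² = (3/1 - 3)² = (3*1 - 3)² = (3 - 3)² = 0² = 0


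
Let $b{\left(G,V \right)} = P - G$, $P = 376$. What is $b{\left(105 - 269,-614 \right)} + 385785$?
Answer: $386325$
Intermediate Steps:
$b{\left(G,V \right)} = 376 - G$
$b{\left(105 - 269,-614 \right)} + 385785 = \left(376 - \left(105 - 269\right)\right) + 385785 = \left(376 - -164\right) + 385785 = \left(376 + 164\right) + 385785 = 540 + 385785 = 386325$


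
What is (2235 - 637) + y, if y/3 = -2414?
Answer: -5644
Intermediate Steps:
y = -7242 (y = 3*(-2414) = -7242)
(2235 - 637) + y = (2235 - 637) - 7242 = 1598 - 7242 = -5644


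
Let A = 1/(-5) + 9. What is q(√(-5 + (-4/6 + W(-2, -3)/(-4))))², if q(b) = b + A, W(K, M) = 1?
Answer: 21457/300 + 44*I*√213/15 ≈ 71.523 + 42.811*I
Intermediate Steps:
A = 44/5 (A = -⅕ + 9 = 44/5 ≈ 8.8000)
q(b) = 44/5 + b (q(b) = b + 44/5 = 44/5 + b)
q(√(-5 + (-4/6 + W(-2, -3)/(-4))))² = (44/5 + √(-5 + (-4/6 + 1/(-4))))² = (44/5 + √(-5 + (-4*⅙ + 1*(-¼))))² = (44/5 + √(-5 + (-⅔ - ¼)))² = (44/5 + √(-5 - 11/12))² = (44/5 + √(-71/12))² = (44/5 + I*√213/6)²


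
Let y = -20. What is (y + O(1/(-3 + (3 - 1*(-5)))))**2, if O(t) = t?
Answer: 9801/25 ≈ 392.04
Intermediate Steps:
(y + O(1/(-3 + (3 - 1*(-5)))))**2 = (-20 + 1/(-3 + (3 - 1*(-5))))**2 = (-20 + 1/(-3 + (3 + 5)))**2 = (-20 + 1/(-3 + 8))**2 = (-20 + 1/5)**2 = (-99/5)**2 = 9801/25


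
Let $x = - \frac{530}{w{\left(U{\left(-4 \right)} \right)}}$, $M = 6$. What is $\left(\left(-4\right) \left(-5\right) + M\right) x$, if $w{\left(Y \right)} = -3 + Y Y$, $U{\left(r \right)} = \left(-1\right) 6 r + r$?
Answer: $- \frac{13780}{397} \approx -34.71$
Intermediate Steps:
$U{\left(r \right)} = - 5 r$ ($U{\left(r \right)} = - 6 r + r = - 5 r$)
$w{\left(Y \right)} = -3 + Y^{2}$
$x = - \frac{530}{397}$ ($x = - \frac{530}{-3 + \left(\left(-5\right) \left(-4\right)\right)^{2}} = - \frac{530}{-3 + 20^{2}} = - \frac{530}{-3 + 400} = - \frac{530}{397} \approx -1.335$)
$\left(\left(-4\right) \left(-5\right) + M\right) x = \left(\left(-4\right) \left(-5\right) + 6\right) \left(- \frac{530}{397}\right) = \left(20 + 6\right) \left(- \frac{530}{397}\right) = 26 \left(- \frac{530}{397}\right) = - \frac{13780}{397}$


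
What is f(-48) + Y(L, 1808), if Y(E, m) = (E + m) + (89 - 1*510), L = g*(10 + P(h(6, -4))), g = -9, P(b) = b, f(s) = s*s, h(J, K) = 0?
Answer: 3601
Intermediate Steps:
f(s) = s²
L = -90 (L = -9*(10 + 0) = -9*10 = -90)
Y(E, m) = -421 + E + m (Y(E, m) = (E + m) + (89 - 510) = (E + m) - 421 = -421 + E + m)
f(-48) + Y(L, 1808) = (-48)² + (-421 - 90 + 1808) = 2304 + 1297 = 3601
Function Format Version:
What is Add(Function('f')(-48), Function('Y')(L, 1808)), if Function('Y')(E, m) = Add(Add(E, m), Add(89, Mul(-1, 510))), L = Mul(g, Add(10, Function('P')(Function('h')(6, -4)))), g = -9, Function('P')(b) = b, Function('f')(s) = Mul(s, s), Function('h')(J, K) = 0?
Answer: 3601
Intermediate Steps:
Function('f')(s) = Pow(s, 2)
L = -90 (L = Mul(-9, Add(10, 0)) = Mul(-9, 10) = -90)
Function('Y')(E, m) = Add(-421, E, m) (Function('Y')(E, m) = Add(Add(E, m), Add(89, -510)) = Add(Add(E, m), -421) = Add(-421, E, m))
Add(Function('f')(-48), Function('Y')(L, 1808)) = Add(Pow(-48, 2), Add(-421, -90, 1808)) = Add(2304, 1297) = 3601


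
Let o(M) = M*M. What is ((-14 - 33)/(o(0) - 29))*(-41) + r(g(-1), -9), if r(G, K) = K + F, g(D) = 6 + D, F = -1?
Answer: -2217/29 ≈ -76.448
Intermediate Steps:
o(M) = M²
r(G, K) = -1 + K (r(G, K) = K - 1 = -1 + K)
((-14 - 33)/(o(0) - 29))*(-41) + r(g(-1), -9) = ((-14 - 33)/(0² - 29))*(-41) + (-1 - 9) = -47/(0 - 29)*(-41) - 10 = -47/(-29)*(-41) - 10 = -47*(-1/29)*(-41) - 10 = (47/29)*(-41) - 10 = -1927/29 - 10 = -2217/29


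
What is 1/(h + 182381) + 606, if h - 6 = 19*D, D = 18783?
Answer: 326793985/539264 ≈ 606.00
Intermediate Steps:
h = 356883 (h = 6 + 19*18783 = 6 + 356877 = 356883)
1/(h + 182381) + 606 = 1/(356883 + 182381) + 606 = 1/539264 + 606 = 326793985/539264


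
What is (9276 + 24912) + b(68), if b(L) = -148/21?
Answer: 717800/21 ≈ 34181.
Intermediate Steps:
b(L) = -148/21 (b(L) = -148*1/21 = -148/21)
(9276 + 24912) + b(68) = (9276 + 24912) - 148/21 = 34188 - 148/21 = 717800/21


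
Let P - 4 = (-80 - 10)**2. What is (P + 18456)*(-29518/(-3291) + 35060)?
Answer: 3065342135680/3291 ≈ 9.3143e+8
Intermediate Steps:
P = 8104 (P = 4 + (-80 - 10)**2 = 4 + (-90)**2 = 4 + 8100 = 8104)
(P + 18456)*(-29518/(-3291) + 35060) = (8104 + 18456)*(-29518/(-3291) + 35060) = 26560*(-29518*(-1/3291) + 35060) = 26560*(29518/3291 + 35060) = 26560*(115411978/3291) = 3065342135680/3291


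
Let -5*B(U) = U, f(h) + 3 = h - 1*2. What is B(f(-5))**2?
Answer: 4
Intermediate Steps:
f(h) = -5 + h (f(h) = -3 + (h - 1*2) = -3 + (h - 2) = -3 + (-2 + h) = -5 + h)
B(U) = -U/5
B(f(-5))**2 = (-(-5 - 5)/5)**2 = (-1/5*(-10))**2 = 2**2 = 4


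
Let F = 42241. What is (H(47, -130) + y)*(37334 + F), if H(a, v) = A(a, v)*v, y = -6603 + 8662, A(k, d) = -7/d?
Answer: 163287900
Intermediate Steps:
y = 2059
H(a, v) = -7 (H(a, v) = (-7/v)*v = -7)
(H(47, -130) + y)*(37334 + F) = (-7 + 2059)*(37334 + 42241) = 2052*79575 = 163287900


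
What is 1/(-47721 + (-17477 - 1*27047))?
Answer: -1/92245 ≈ -1.0841e-5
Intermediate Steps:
1/(-47721 + (-17477 - 1*27047)) = 1/(-47721 + (-17477 - 27047)) = 1/(-47721 - 44524) = 1/(-92245) = -1/92245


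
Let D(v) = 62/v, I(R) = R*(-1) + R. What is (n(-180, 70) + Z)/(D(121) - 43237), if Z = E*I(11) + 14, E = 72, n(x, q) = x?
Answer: 20086/5231615 ≈ 0.0038394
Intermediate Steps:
I(R) = 0 (I(R) = -R + R = 0)
Z = 14 (Z = 72*0 + 14 = 0 + 14 = 14)
(n(-180, 70) + Z)/(D(121) - 43237) = (-180 + 14)/(62/121 - 43237) = -166/(62*(1/121) - 43237) = -166/(62/121 - 43237) = -166/(-5231615/121) = -166*(-121/5231615) = 20086/5231615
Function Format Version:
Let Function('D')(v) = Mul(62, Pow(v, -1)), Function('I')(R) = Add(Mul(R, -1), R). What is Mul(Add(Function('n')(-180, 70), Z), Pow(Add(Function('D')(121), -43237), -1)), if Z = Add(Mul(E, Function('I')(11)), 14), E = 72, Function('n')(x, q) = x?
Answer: Rational(20086, 5231615) ≈ 0.0038394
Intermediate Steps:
Function('I')(R) = 0 (Function('I')(R) = Add(Mul(-1, R), R) = 0)
Z = 14 (Z = Add(Mul(72, 0), 14) = Add(0, 14) = 14)
Mul(Add(Function('n')(-180, 70), Z), Pow(Add(Function('D')(121), -43237), -1)) = Mul(Add(-180, 14), Pow(Add(Mul(62, Pow(121, -1)), -43237), -1)) = Mul(-166, Pow(Add(Mul(62, Rational(1, 121)), -43237), -1)) = Mul(-166, Pow(Add(Rational(62, 121), -43237), -1)) = Mul(-166, Pow(Rational(-5231615, 121), -1)) = Mul(-166, Rational(-121, 5231615)) = Rational(20086, 5231615)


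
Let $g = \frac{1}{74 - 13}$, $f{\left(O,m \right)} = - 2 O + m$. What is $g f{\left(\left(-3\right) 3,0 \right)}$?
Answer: $\frac{18}{61} \approx 0.29508$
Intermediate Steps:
$f{\left(O,m \right)} = m - 2 O$
$g = \frac{1}{61} \approx 0.016393$
$g f{\left(\left(-3\right) 3,0 \right)} = \frac{0 - 2 \left(\left(-3\right) 3\right)}{61} = \frac{0 - -18}{61} = \frac{0 + 18}{61} = \frac{1}{61} \cdot 18 = \frac{18}{61}$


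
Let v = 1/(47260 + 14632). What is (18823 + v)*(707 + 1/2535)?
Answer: 347992375661797/26149370 ≈ 1.3308e+7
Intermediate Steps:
v = 1/61892 ≈ 1.6157e-5
(18823 + v)*(707 + 1/2535) = (18823 + 1/61892)*(707 + 1/2535) = 1164993117*(707 + 1/2535)/61892 = (1164993117/61892)*(1792246/2535) = 347992375661797/26149370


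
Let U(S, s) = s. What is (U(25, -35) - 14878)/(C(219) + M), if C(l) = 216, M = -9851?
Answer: 14913/9635 ≈ 1.5478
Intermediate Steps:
(U(25, -35) - 14878)/(C(219) + M) = (-35 - 14878)/(216 - 9851) = -14913/(-9635) = -14913*(-1/9635) = 14913/9635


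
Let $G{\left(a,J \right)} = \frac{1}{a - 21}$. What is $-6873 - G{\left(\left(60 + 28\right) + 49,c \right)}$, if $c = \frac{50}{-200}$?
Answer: $- \frac{797269}{116} \approx -6873.0$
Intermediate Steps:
$c = - \frac{1}{4}$ ($c = 50 \left(- \frac{1}{200}\right) = - \frac{1}{4} \approx -0.25$)
$G{\left(a,J \right)} = \frac{1}{-21 + a}$
$-6873 - G{\left(\left(60 + 28\right) + 49,c \right)} = -6873 - \frac{1}{-21 + \left(\left(60 + 28\right) + 49\right)} = -6873 - \frac{1}{-21 + \left(88 + 49\right)} = -6873 - \frac{1}{-21 + 137} = -6873 - \frac{1}{116} = - \frac{797269}{116}$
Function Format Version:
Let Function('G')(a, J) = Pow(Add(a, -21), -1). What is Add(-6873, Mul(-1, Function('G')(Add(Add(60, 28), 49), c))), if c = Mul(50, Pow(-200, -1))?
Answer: Rational(-797269, 116) ≈ -6873.0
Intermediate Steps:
c = Rational(-1, 4) (c = Mul(50, Rational(-1, 200)) = Rational(-1, 4) ≈ -0.25000)
Function('G')(a, J) = Pow(Add(-21, a), -1)
Add(-6873, Mul(-1, Function('G')(Add(Add(60, 28), 49), c))) = Add(-6873, Mul(-1, Pow(Add(-21, Add(Add(60, 28), 49)), -1))) = Add(-6873, Mul(-1, Pow(Add(-21, Add(88, 49)), -1))) = Add(-6873, Mul(-1, Pow(Add(-21, 137), -1))) = Add(-6873, Mul(-1, Pow(116, -1))) = Add(-6873, Mul(-1, Rational(1, 116))) = Add(-6873, Rational(-1, 116)) = Rational(-797269, 116)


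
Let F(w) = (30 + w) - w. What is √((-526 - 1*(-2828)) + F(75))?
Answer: 2*√583 ≈ 48.291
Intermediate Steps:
F(w) = 30
√((-526 - 1*(-2828)) + F(75)) = √((-526 - 1*(-2828)) + 30) = √((-526 + 2828) + 30) = √(2302 + 30) = √2332 = 2*√583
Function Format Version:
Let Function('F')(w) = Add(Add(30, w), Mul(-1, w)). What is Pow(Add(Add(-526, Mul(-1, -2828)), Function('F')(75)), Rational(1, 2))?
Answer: Mul(2, Pow(583, Rational(1, 2))) ≈ 48.291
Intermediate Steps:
Function('F')(w) = 30
Pow(Add(Add(-526, Mul(-1, -2828)), Function('F')(75)), Rational(1, 2)) = Pow(Add(Add(-526, Mul(-1, -2828)), 30), Rational(1, 2)) = Pow(Add(Add(-526, 2828), 30), Rational(1, 2)) = Pow(Add(2302, 30), Rational(1, 2)) = Pow(2332, Rational(1, 2)) = Mul(2, Pow(583, Rational(1, 2)))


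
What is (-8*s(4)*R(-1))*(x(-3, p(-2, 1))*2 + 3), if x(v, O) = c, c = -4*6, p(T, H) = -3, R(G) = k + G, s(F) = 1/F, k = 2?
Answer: 90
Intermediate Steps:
R(G) = 2 + G
c = -24
x(v, O) = -24
(-8*s(4)*R(-1))*(x(-3, p(-2, 1))*2 + 3) = (-8*(2 - 1)/4)*(-24*2 + 3) = (-2)*(-48 + 3) = -8*¼*(-45) = -2*(-45) = 90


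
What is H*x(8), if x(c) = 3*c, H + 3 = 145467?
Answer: 3491136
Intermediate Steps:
H = 145464 (H = -3 + 145467 = 145464)
H*x(8) = 145464*(3*8) = 145464*24 = 3491136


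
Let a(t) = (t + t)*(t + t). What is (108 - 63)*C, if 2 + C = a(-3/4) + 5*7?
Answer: 6345/4 ≈ 1586.3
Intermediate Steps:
a(t) = 4*t**2 (a(t) = (2*t)*(2*t) = 4*t**2)
C = 141/4 (C = -2 + (4*(-3/4)**2 + 5*7) = -2 + (4*(-3*1/4)**2 + 35) = -2 + (4*(-3/4)**2 + 35) = -2 + (4*(9/16) + 35) = -2 + (9/4 + 35) = -2 + 149/4 = 141/4 ≈ 35.250)
(108 - 63)*C = (108 - 63)*(141/4) = 45*(141/4) = 6345/4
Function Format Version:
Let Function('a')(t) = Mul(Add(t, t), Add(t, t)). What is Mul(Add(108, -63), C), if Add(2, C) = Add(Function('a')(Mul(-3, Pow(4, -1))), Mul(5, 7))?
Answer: Rational(6345, 4) ≈ 1586.3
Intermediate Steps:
Function('a')(t) = Mul(4, Pow(t, 2)) (Function('a')(t) = Mul(Mul(2, t), Mul(2, t)) = Mul(4, Pow(t, 2)))
C = Rational(141, 4) (C = Add(-2, Add(Mul(4, Pow(Mul(-3, Pow(4, -1)), 2)), Mul(5, 7))) = Add(-2, Add(Mul(4, Pow(Mul(-3, Rational(1, 4)), 2)), 35)) = Add(-2, Add(Mul(4, Pow(Rational(-3, 4), 2)), 35)) = Add(-2, Add(Mul(4, Rational(9, 16)), 35)) = Add(-2, Add(Rational(9, 4), 35)) = Add(-2, Rational(149, 4)) = Rational(141, 4) ≈ 35.250)
Mul(Add(108, -63), C) = Mul(Add(108, -63), Rational(141, 4)) = Mul(45, Rational(141, 4)) = Rational(6345, 4)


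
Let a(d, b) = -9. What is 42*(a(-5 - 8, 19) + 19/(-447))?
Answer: -56588/149 ≈ -379.79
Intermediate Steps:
42*(a(-5 - 8, 19) + 19/(-447)) = 42*(-9 + 19/(-447)) = 42*(-9 + 19*(-1/447)) = 42*(-9 - 19/447) = 42*(-4042/447) = -56588/149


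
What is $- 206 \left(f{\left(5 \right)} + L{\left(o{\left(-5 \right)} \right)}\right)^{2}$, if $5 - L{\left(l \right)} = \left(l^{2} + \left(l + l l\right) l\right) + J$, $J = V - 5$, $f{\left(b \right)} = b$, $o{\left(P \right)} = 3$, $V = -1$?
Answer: $-173246$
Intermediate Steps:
$J = -6$ ($J = -1 - 5 = -6$)
$L{\left(l \right)} = 11 - l^{2} - l \left(l + l^{2}\right)$ ($L{\left(l \right)} = 5 - \left(\left(l^{2} + \left(l + l l\right) l\right) - 6\right) = 5 - \left(\left(l^{2} + \left(l + l^{2}\right) l\right) - 6\right) = 5 - \left(\left(l^{2} + l \left(l + l^{2}\right)\right) - 6\right) = 5 - \left(-6 + l^{2} + l \left(l + l^{2}\right)\right) = 11 - l^{2} - l \left(l + l^{2}\right)$)
$- 206 \left(f{\left(5 \right)} + L{\left(o{\left(-5 \right)} \right)}\right)^{2} = - 206 \left(5 - \left(16 + 18\right)\right)^{2} = - 206 \left(5 - 34\right)^{2} = - 206 \left(-29\right)^{2} = \left(-206\right) 841 = -173246$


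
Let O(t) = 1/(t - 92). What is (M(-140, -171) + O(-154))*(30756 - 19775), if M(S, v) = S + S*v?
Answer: 64291547819/246 ≈ 2.6135e+8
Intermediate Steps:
O(t) = 1/(-92 + t)
(M(-140, -171) + O(-154))*(30756 - 19775) = (-140*(1 - 171) + 1/(-92 - 154))*(30756 - 19775) = (-140*(-170) + 1/(-246))*10981 = (23800 - 1/246)*10981 = (5854799/246)*10981 = 64291547819/246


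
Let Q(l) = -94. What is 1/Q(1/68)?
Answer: -1/94 ≈ -0.010638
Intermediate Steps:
1/Q(1/68) = 1/(-94) = -1/94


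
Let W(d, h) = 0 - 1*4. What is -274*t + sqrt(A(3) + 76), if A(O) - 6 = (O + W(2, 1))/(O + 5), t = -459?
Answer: 125766 + sqrt(1310)/4 ≈ 1.2578e+5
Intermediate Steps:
W(d, h) = -4 (W(d, h) = 0 - 4 = -4)
A(O) = 6 + (-4 + O)/(5 + O) (A(O) = 6 + (O - 4)/(O + 5) = 6 + (-4 + O)/(5 + O))
-274*t + sqrt(A(3) + 76) = -274*(-459) + sqrt((26 + 7*3)/(5 + 3) + 76) = 125766 + sqrt((26 + 21)/8 + 76) = 125766 + sqrt((1/8)*47 + 76) = 125766 + sqrt(47/8 + 76) = 125766 + sqrt(655/8) = 125766 + sqrt(1310)/4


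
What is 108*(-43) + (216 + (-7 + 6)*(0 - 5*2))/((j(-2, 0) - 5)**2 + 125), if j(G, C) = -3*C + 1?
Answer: -654578/141 ≈ -4642.4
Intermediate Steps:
j(G, C) = 1 - 3*C
108*(-43) + (216 + (-7 + 6)*(0 - 5*2))/((j(-2, 0) - 5)**2 + 125) = 108*(-43) + (216 + (-7 + 6)*(0 - 5*2))/(((1 - 3*0) - 5)**2 + 125) = -4644 + (216 - (0 - 10))/(((1 + 0) - 5)**2 + 125) = -4644 + (216 - 1*(-10))/((1 - 5)**2 + 125) = -4644 + (216 + 10)/((-4)**2 + 125) = -4644 + 226/(16 + 125) = -4644 + 226/141 = -654578/141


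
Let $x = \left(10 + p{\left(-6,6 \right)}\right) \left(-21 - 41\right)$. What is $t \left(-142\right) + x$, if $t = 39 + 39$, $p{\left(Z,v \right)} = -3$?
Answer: $-11510$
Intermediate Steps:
$t = 78$
$x = -434$ ($x = \left(10 - 3\right) \left(-21 - 41\right) = 7 \left(-62\right) = -434$)
$t \left(-142\right) + x = 78 \left(-142\right) - 434 = -11076 - 434 = -11510$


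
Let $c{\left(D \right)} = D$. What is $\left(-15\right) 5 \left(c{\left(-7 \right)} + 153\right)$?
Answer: $-10950$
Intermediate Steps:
$\left(-15\right) 5 \left(c{\left(-7 \right)} + 153\right) = \left(-15\right) 5 \left(-7 + 153\right) = \left(-75\right) 146 = -10950$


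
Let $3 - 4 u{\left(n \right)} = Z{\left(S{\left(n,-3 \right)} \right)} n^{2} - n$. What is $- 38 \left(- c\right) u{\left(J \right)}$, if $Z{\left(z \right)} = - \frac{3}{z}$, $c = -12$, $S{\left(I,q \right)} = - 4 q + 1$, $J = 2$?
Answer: $- \frac{8778}{13} \approx -675.23$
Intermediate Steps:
$S{\left(I,q \right)} = 1 - 4 q$
$u{\left(n \right)} = \frac{3}{4} + \frac{n}{4} + \frac{3 n^{2}}{52}$ ($u{\left(n \right)} = \frac{3}{4} - \frac{- \frac{3}{1 - -12} n^{2} - n}{4} = \frac{3}{4} - \frac{- \frac{3}{1 + 12} n^{2} - n}{4} = \frac{3}{4} - \frac{- \frac{3}{13} n^{2} - n}{4} = \frac{3}{4} - \frac{\left(-3\right) \frac{1}{13} n^{2} - n}{4} = \frac{3}{4} - \frac{- \frac{3 n^{2}}{13} - n}{4} = \frac{3}{4} - \frac{- n - \frac{3 n^{2}}{13}}{4} = \frac{3}{4} + \left(\frac{n}{4} + \frac{3 n^{2}}{52}\right) = \frac{3}{4} + \frac{n}{4} + \frac{3 n^{2}}{52}$)
$- 38 \left(- c\right) u{\left(J \right)} = - 38 \left(\left(-1\right) \left(-12\right)\right) \left(\frac{3}{4} + \frac{1}{4} \cdot 2 + \frac{3 \cdot 2^{2}}{52}\right) = \left(-38\right) 12 \left(\frac{3}{4} + \frac{1}{2} + \frac{3}{52} \cdot 4\right) = - 456 \left(\frac{3}{4} + \frac{1}{2} + \frac{3}{13}\right) = \left(-456\right) \frac{77}{52} = - \frac{8778}{13}$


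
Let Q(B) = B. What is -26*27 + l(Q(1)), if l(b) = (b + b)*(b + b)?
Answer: -698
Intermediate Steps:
l(b) = 4*b² (l(b) = (2*b)*(2*b) = 4*b²)
-26*27 + l(Q(1)) = -26*27 + 4*1² = -702 + 4*1 = -702 + 4 = -698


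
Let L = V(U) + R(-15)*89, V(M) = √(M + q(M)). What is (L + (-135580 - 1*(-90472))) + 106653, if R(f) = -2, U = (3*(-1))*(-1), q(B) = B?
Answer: 61367 + √6 ≈ 61369.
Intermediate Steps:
U = 3 (U = -3*(-1) = 3)
V(M) = √2*√M (V(M) = √(M + M) = √(2*M) = √2*√M)
L = -178 + √6 (L = √2*√3 - 2*89 = √6 - 178 = -178 + √6 ≈ -175.55)
(L + (-135580 - 1*(-90472))) + 106653 = ((-178 + √6) + (-135580 - 1*(-90472))) + 106653 = ((-178 + √6) + (-135580 + 90472)) + 106653 = ((-178 + √6) - 45108) + 106653 = (-45286 + √6) + 106653 = 61367 + √6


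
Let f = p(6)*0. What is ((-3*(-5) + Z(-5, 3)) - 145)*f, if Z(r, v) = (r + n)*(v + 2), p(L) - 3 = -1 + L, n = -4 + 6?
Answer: 0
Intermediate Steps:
n = 2
p(L) = 2 + L (p(L) = 3 + (-1 + L) = 2 + L)
Z(r, v) = (2 + r)*(2 + v) (Z(r, v) = (r + 2)*(v + 2) = (2 + r)*(2 + v))
f = 0 (f = (2 + 6)*0 = 8*0 = 0)
((-3*(-5) + Z(-5, 3)) - 145)*f = ((-3*(-5) + (4 + 2*(-5) + 2*3 - 5*3)) - 145)*0 = ((15 + (4 - 10 + 6 - 15)) - 145)*0 = ((15 - 15) - 145)*0 = (0 - 145)*0 = -145*0 = 0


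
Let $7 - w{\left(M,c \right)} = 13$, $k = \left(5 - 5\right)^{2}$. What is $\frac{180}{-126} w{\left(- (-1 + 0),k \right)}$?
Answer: $\frac{60}{7} \approx 8.5714$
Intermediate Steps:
$k = 0$ ($k = 0^{2} = 0$)
$w{\left(M,c \right)} = -6$ ($w{\left(M,c \right)} = 7 - 13 = -6$)
$\frac{180}{-126} w{\left(- (-1 + 0),k \right)} = \frac{180}{-126} \left(-6\right) = 180 \left(- \frac{1}{126}\right) \left(-6\right) = \left(- \frac{10}{7}\right) \left(-6\right) = \frac{60}{7}$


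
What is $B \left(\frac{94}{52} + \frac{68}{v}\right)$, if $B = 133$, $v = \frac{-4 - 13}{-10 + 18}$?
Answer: $- \frac{104405}{26} \approx -4015.6$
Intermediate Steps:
$v = - \frac{17}{8} \approx -2.125$
$B \left(\frac{94}{52} + \frac{68}{v}\right) = 133 \left(\frac{94}{52} + \frac{68}{- \frac{17}{8}}\right) = 133 \left(94 \cdot \frac{1}{52} + 68 \left(- \frac{8}{17}\right)\right) = 133 \left(\frac{47}{26} - 32\right) = 133 \left(- \frac{785}{26}\right) = - \frac{104405}{26}$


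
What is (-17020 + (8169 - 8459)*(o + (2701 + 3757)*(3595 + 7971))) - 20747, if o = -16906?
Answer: -21656171147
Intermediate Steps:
(-17020 + (8169 - 8459)*(o + (2701 + 3757)*(3595 + 7971))) - 20747 = (-17020 + (8169 - 8459)*(-16906 + (2701 + 3757)*(3595 + 7971))) - 20747 = (-17020 - 290*(-16906 + 6458*11566)) - 20747 = (-17020 - 290*(-16906 + 74693228)) - 20747 = (-17020 - 290*74676322) - 20747 = (-17020 - 21656133380) - 20747 = -21656150400 - 20747 = -21656171147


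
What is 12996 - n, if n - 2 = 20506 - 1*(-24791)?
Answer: -32303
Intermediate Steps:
n = 45299 (n = 2 + (20506 - 1*(-24791)) = 2 + (20506 + 24791) = 2 + 45297 = 45299)
12996 - n = 12996 - 1*45299 = 12996 - 45299 = -32303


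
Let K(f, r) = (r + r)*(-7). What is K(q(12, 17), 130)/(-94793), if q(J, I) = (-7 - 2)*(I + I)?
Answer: 1820/94793 ≈ 0.019200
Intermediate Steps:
q(J, I) = -18*I
K(f, r) = -14*r (K(f, r) = (2*r)*(-7) = -14*r)
K(q(12, 17), 130)/(-94793) = -14*130/(-94793) = -1820*(-1/94793) = 1820/94793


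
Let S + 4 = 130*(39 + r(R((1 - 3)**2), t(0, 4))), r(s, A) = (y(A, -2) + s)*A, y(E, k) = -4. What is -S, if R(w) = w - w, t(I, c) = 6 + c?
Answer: 134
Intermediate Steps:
R(w) = 0
r(s, A) = A*(-4 + s) (r(s, A) = (-4 + s)*A = A*(-4 + s))
S = -134 (S = -4 + 130*(39 + (6 + 4)*(-4 + 0)) = -4 + 130*(39 + 10*(-4)) = -4 + 130*(39 - 40) = -4 + 130*(-1) = -4 - 130 = -134)
-S = -1*(-134) = 134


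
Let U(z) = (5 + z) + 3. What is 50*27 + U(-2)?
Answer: 1356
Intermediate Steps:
U(z) = 8 + z
50*27 + U(-2) = 50*27 + (8 - 2) = 1350 + 6 = 1356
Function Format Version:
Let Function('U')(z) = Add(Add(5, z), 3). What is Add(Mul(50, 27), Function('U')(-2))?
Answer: 1356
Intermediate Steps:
Function('U')(z) = Add(8, z)
Add(Mul(50, 27), Function('U')(-2)) = Add(Mul(50, 27), Add(8, -2)) = Add(1350, 6) = 1356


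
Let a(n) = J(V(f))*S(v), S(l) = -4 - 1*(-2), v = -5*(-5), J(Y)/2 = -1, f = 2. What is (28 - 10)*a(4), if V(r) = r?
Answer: 72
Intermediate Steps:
J(Y) = -2 (J(Y) = 2*(-1) = -2)
v = 25
S(l) = -2 (S(l) = -4 + 2 = -2)
a(n) = 4 (a(n) = -2*(-2) = 4)
(28 - 10)*a(4) = (28 - 10)*4 = 18*4 = 72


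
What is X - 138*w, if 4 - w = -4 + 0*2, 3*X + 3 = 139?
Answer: -3176/3 ≈ -1058.7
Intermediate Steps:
X = 136/3 (X = -1 + (1/3)*139 = -1 + 139/3 = 136/3 ≈ 45.333)
w = 8 (w = 4 - (-4 + 0*2) = 4 - (-4 + 0) = 4 - 1*(-4) = 4 + 4 = 8)
X - 138*w = 136/3 - 138*8 = 136/3 - 1104 = -3176/3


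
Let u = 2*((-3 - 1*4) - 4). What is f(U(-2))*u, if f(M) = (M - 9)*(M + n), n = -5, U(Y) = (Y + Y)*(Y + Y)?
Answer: -1694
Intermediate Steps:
U(Y) = 4*Y² (U(Y) = (2*Y)*(2*Y) = 4*Y²)
f(M) = (-9 + M)*(-5 + M) (f(M) = (M - 9)*(M - 5) = (-9 + M)*(-5 + M))
u = -22 (u = 2*((-3 - 4) - 4) = 2*(-7 - 4) = 2*(-11) = -22)
f(U(-2))*u = (45 + (4*(-2)²)² - 56*(-2)²)*(-22) = (45 + (4*4)² - 56*4)*(-22) = (45 + 16² - 14*16)*(-22) = (45 + 256 - 224)*(-22) = 77*(-22) = -1694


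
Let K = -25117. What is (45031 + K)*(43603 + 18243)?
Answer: 1231601244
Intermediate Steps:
(45031 + K)*(43603 + 18243) = (45031 - 25117)*(43603 + 18243) = 19914*61846 = 1231601244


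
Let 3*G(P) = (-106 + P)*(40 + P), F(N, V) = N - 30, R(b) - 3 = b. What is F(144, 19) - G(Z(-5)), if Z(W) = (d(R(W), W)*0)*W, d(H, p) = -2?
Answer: 4582/3 ≈ 1527.3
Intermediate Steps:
R(b) = 3 + b
F(N, V) = -30 + N
Z(W) = 0 (Z(W) = (-2*0)*W = 0*W = 0)
G(P) = (-106 + P)*(40 + P)/3 (G(P) = ((-106 + P)*(40 + P))/3 = (-106 + P)*(40 + P)/3)
F(144, 19) - G(Z(-5)) = (-30 + 144) - (-4240/3 - 22*0 + (⅓)*0²) = 114 - (-4240/3 + 0 + (⅓)*0) = 114 - (-4240/3 + 0 + 0) = 114 - 1*(-4240/3) = 114 + 4240/3 = 4582/3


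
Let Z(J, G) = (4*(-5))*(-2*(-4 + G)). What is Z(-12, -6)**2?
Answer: 160000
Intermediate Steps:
Z(J, G) = -160 + 40*G (Z(J, G) = -20*(8 - 2*G) = -160 + 40*G)
Z(-12, -6)**2 = (-160 + 40*(-6))**2 = (-160 - 240)**2 = (-400)**2 = 160000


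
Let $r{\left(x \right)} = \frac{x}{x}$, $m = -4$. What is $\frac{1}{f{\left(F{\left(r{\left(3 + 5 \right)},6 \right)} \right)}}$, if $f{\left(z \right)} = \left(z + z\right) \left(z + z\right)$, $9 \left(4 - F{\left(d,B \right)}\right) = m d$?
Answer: $\frac{81}{6400} \approx 0.012656$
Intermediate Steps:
$r{\left(x \right)} = 1$
$F{\left(d,B \right)} = 4 + \frac{4 d}{9}$ ($F{\left(d,B \right)} = 4 - \frac{\left(-4\right) d}{9} = 4 + \frac{4 d}{9}$)
$f{\left(z \right)} = 4 z^{2}$ ($f{\left(z \right)} = 2 z 2 z = 4 z^{2}$)
$\frac{1}{f{\left(F{\left(r{\left(3 + 5 \right)},6 \right)} \right)}} = \frac{1}{4 \left(4 + \frac{4}{9} \cdot 1\right)^{2}} = \frac{1}{4 \left(4 + \frac{4}{9}\right)^{2}} = \frac{1}{4 \left(\frac{40}{9}\right)^{2}} = \frac{1}{4 \cdot \frac{1600}{81}} = \frac{1}{\frac{6400}{81}} = \frac{81}{6400}$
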